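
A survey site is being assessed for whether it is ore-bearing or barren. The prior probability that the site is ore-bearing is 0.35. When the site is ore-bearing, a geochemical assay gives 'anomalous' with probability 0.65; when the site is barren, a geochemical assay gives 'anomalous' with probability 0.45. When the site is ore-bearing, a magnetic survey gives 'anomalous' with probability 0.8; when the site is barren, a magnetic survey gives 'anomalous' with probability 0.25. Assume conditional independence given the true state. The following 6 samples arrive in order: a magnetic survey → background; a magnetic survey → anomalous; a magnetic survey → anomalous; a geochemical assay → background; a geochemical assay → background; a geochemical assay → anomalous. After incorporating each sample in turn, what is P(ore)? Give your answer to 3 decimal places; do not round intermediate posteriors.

After a magnetic survey='background': P(ore) = 0.2·0.3500 / (0.2·0.3500 + 0.75·0.6500) ≈ 0.1256
After a magnetic survey='anomalous': P(ore) = 0.8·0.1256 / (0.8·0.1256 + 0.25·0.8744) ≈ 0.3148
After a magnetic survey='anomalous': P(ore) = 0.8·0.3148 / (0.8·0.3148 + 0.25·0.6852) ≈ 0.5952
After a geochemical assay='background': P(ore) = 0.35·0.5952 / (0.35·0.5952 + 0.55·0.4048) ≈ 0.4834
After a geochemical assay='background': P(ore) = 0.35·0.4834 / (0.35·0.4834 + 0.55·0.5166) ≈ 0.3732
After a geochemical assay='anomalous': P(ore) = 0.65·0.3732 / (0.65·0.3732 + 0.45·0.6268) ≈ 0.4624

0.462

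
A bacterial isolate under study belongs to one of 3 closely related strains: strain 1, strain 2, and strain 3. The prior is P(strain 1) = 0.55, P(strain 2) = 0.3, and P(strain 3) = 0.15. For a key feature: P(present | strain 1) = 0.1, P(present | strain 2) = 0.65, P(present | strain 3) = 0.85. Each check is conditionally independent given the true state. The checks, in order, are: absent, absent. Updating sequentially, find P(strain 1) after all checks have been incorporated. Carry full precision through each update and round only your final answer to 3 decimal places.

0.917

After 'absent': normaliser = 0.9·0.5500 + 0.35·0.3000 + 0.15·0.1500; P(strain 1) ≈ 0.7952, P(strain 2) ≈ 0.1687, P(strain 3) ≈ 0.0361
After 'absent': normaliser = 0.9·0.7952 + 0.35·0.1687 + 0.15·0.0361; P(strain 1) ≈ 0.9174, P(strain 2) ≈ 0.0757, P(strain 3) ≈ 0.0069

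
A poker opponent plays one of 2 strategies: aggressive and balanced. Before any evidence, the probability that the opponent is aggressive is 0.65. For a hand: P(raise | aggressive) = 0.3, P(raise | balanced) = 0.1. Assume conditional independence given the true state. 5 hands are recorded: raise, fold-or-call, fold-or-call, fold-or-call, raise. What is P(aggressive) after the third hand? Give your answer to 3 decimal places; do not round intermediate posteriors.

After 'raise': P(aggressive) = 0.3·0.6500 / (0.3·0.6500 + 0.1·0.3500) ≈ 0.8478
After 'fold-or-call': P(aggressive) = 0.7·0.8478 / (0.7·0.8478 + 0.9·0.1522) ≈ 0.8125
After 'fold-or-call': P(aggressive) = 0.7·0.8125 / (0.7·0.8125 + 0.9·0.1875) ≈ 0.7712

0.771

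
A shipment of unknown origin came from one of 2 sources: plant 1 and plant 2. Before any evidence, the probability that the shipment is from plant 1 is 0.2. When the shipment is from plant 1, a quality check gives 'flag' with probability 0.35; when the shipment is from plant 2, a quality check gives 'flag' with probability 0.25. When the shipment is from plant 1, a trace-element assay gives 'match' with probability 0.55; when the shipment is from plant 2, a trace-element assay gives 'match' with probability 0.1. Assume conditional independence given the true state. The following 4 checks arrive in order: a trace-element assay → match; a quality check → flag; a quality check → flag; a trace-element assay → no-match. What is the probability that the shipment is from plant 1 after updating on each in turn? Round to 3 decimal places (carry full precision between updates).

After a trace-element assay='match': P(plant 1) = 0.55·0.2000 / (0.55·0.2000 + 0.1·0.8000) ≈ 0.5789
After a quality check='flag': P(plant 1) = 0.35·0.5789 / (0.35·0.5789 + 0.25·0.4211) ≈ 0.6581
After a quality check='flag': P(plant 1) = 0.35·0.6581 / (0.35·0.6581 + 0.25·0.3419) ≈ 0.7294
After a trace-element assay='no-match': P(plant 1) = 0.45·0.7294 / (0.45·0.7294 + 0.9·0.2706) ≈ 0.5740

0.574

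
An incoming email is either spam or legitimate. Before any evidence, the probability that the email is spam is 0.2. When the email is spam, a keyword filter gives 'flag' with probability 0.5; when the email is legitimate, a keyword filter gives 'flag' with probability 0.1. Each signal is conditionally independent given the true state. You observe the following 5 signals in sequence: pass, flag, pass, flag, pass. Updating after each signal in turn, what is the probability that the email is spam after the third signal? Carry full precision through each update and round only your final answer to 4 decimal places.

After 'pass': P(spam) = 0.5·0.2000 / (0.5·0.2000 + 0.9·0.8000) ≈ 0.1220
After 'flag': P(spam) = 0.5·0.1220 / (0.5·0.1220 + 0.1·0.8780) ≈ 0.4098
After 'pass': P(spam) = 0.5·0.4098 / (0.5·0.4098 + 0.9·0.5902) ≈ 0.2784

0.2784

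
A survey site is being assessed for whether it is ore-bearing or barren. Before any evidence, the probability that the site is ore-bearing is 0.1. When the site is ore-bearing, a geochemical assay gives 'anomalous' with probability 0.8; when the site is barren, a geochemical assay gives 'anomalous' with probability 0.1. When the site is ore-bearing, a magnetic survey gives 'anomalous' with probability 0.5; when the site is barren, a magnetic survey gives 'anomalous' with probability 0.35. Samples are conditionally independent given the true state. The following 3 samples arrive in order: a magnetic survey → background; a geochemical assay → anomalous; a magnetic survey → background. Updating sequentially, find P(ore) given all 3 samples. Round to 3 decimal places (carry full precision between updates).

Apply Bayes' rule sequentially, carrying P(ore) forward.
After a magnetic survey='background': P(ore) = 0.5·0.1000 / (0.5·0.1000 + 0.65·0.9000) ≈ 0.0787
After a geochemical assay='anomalous': P(ore) = 0.8·0.0787 / (0.8·0.0787 + 0.1·0.9213) ≈ 0.4061
After a magnetic survey='background': P(ore) = 0.5·0.4061 / (0.5·0.4061 + 0.65·0.5939) ≈ 0.3447

0.345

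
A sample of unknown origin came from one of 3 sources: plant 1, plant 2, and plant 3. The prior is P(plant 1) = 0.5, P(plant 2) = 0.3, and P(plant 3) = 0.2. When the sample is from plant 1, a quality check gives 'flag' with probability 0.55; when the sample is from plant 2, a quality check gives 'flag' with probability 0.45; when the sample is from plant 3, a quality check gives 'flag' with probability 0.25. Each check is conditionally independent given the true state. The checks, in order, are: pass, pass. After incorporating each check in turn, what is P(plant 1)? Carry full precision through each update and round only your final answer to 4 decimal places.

0.3325

After 'pass': normaliser = 0.45·0.5000 + 0.55·0.3000 + 0.75·0.2000; P(plant 1) ≈ 0.4167, P(plant 2) ≈ 0.3056, P(plant 3) ≈ 0.2778
After 'pass': normaliser = 0.45·0.4167 + 0.55·0.3056 + 0.75·0.2778; P(plant 1) ≈ 0.3325, P(plant 2) ≈ 0.2980, P(plant 3) ≈ 0.3695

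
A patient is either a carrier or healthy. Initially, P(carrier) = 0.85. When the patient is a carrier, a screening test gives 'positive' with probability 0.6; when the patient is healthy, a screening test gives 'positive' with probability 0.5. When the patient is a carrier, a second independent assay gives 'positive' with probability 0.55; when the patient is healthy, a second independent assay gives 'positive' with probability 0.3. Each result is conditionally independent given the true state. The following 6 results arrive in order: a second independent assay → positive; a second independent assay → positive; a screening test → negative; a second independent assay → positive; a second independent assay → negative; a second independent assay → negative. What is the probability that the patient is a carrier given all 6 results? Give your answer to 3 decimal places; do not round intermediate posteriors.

After a second independent assay='positive': P(carrier) = 0.55·0.8500 / (0.55·0.8500 + 0.3·0.1500) ≈ 0.9122
After a second independent assay='positive': P(carrier) = 0.55·0.9122 / (0.55·0.9122 + 0.3·0.0878) ≈ 0.9501
After a screening test='negative': P(carrier) = 0.4·0.9501 / (0.4·0.9501 + 0.5·0.0499) ≈ 0.9384
After a second independent assay='positive': P(carrier) = 0.55·0.9384 / (0.55·0.9384 + 0.3·0.0616) ≈ 0.9654
After a second independent assay='negative': P(carrier) = 0.45·0.9654 / (0.45·0.9654 + 0.7·0.0346) ≈ 0.9473
After a second independent assay='negative': P(carrier) = 0.45·0.9473 / (0.45·0.9473 + 0.7·0.0527) ≈ 0.9203

0.920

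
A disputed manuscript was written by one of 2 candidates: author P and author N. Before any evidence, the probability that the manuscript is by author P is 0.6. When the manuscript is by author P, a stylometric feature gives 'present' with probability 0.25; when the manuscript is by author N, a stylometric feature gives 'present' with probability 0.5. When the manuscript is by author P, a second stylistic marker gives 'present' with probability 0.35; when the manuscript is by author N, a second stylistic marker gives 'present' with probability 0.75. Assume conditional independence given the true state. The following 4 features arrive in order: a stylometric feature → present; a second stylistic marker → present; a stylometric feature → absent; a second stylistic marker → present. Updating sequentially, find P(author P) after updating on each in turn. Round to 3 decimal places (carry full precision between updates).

0.197

After a stylometric feature='present': P(author P) = 0.25·0.6000 / (0.25·0.6000 + 0.5·0.4000) ≈ 0.4286
After a second stylistic marker='present': P(author P) = 0.35·0.4286 / (0.35·0.4286 + 0.75·0.5714) ≈ 0.2593
After a stylometric feature='absent': P(author P) = 0.75·0.2593 / (0.75·0.2593 + 0.5·0.7407) ≈ 0.3443
After a second stylistic marker='present': P(author P) = 0.35·0.3443 / (0.35·0.3443 + 0.75·0.6557) ≈ 0.1968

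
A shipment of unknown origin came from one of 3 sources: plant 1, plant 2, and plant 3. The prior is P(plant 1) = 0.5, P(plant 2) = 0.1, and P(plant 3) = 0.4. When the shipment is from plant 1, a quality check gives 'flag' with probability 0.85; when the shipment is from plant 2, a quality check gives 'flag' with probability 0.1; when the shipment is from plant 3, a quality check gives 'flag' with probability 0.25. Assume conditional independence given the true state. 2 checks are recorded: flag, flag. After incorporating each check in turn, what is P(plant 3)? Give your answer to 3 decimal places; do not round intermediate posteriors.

After 'flag': normaliser = 0.85·0.5000 + 0.1·0.1000 + 0.25·0.4000; P(plant 1) ≈ 0.7944, P(plant 2) ≈ 0.0187, P(plant 3) ≈ 0.1869
After 'flag': normaliser = 0.85·0.7944 + 0.1·0.0187 + 0.25·0.1869; P(plant 1) ≈ 0.9329, P(plant 2) ≈ 0.0026, P(plant 3) ≈ 0.0646

0.065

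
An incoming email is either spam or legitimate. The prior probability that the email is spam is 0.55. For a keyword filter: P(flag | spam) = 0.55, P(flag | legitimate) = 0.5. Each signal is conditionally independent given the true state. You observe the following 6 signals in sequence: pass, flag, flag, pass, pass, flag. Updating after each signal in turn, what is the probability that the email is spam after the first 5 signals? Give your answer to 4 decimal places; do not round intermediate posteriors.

After 'pass': P(spam) = 0.45·0.5500 / (0.45·0.5500 + 0.5·0.4500) ≈ 0.5238
After 'flag': P(spam) = 0.55·0.5238 / (0.55·0.5238 + 0.5·0.4762) ≈ 0.5475
After 'flag': P(spam) = 0.55·0.5475 / (0.55·0.5475 + 0.5·0.4525) ≈ 0.5710
After 'pass': P(spam) = 0.45·0.5710 / (0.45·0.5710 + 0.5·0.4290) ≈ 0.5450
After 'pass': P(spam) = 0.45·0.5450 / (0.45·0.5450 + 0.5·0.4550) ≈ 0.5188

0.5188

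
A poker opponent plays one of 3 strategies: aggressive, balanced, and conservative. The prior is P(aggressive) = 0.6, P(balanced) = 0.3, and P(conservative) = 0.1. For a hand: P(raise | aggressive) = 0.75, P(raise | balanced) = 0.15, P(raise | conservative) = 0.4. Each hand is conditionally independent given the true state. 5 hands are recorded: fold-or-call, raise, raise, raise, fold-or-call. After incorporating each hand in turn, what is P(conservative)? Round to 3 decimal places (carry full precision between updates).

0.122

After 'fold-or-call': normaliser = 0.25·0.6000 + 0.85·0.3000 + 0.6·0.1000; P(aggressive) ≈ 0.3226, P(balanced) ≈ 0.5484, P(conservative) ≈ 0.1290
After 'raise': normaliser = 0.75·0.3226 + 0.15·0.5484 + 0.4·0.1290; P(aggressive) ≈ 0.6438, P(balanced) ≈ 0.2189, P(conservative) ≈ 0.1373
After 'raise': normaliser = 0.75·0.6438 + 0.15·0.2189 + 0.4·0.1373; P(aggressive) ≈ 0.8462, P(balanced) ≈ 0.0575, P(conservative) ≈ 0.0963
After 'raise': normaliser = 0.75·0.8462 + 0.15·0.0575 + 0.4·0.0963; P(aggressive) ≈ 0.9309, P(balanced) ≈ 0.0127, P(conservative) ≈ 0.0565
After 'fold-or-call': normaliser = 0.25·0.9309 + 0.85·0.0127 + 0.6·0.0565; P(aggressive) ≈ 0.8390, P(balanced) ≈ 0.0388, P(conservative) ≈ 0.1222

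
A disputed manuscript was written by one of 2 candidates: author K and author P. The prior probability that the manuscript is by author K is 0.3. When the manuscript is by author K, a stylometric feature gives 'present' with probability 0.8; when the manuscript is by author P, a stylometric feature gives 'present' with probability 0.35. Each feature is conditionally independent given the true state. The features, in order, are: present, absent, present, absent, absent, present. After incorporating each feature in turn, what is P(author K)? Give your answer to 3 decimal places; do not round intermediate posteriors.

0.130

After 'present': P(author K) = 0.8·0.3000 / (0.8·0.3000 + 0.35·0.7000) ≈ 0.4948
After 'absent': P(author K) = 0.2·0.4948 / (0.2·0.4948 + 0.65·0.5052) ≈ 0.2316
After 'present': P(author K) = 0.8·0.2316 / (0.8·0.2316 + 0.35·0.7684) ≈ 0.4079
After 'absent': P(author K) = 0.2·0.4079 / (0.2·0.4079 + 0.65·0.5921) ≈ 0.1749
After 'absent': P(author K) = 0.2·0.1749 / (0.2·0.1749 + 0.65·0.8251) ≈ 0.0612
After 'present': P(author K) = 0.8·0.0612 / (0.8·0.0612 + 0.35·0.9388) ≈ 0.1297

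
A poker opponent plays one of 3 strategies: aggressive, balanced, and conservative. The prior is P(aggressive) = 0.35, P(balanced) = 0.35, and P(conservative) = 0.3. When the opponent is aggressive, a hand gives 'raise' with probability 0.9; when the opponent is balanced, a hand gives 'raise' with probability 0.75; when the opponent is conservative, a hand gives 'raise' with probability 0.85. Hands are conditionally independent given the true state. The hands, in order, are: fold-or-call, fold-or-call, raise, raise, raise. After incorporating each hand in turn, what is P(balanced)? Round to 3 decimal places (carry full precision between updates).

0.579

After 'fold-or-call': normaliser = 0.1·0.3500 + 0.25·0.3500 + 0.15·0.3000; P(aggressive) ≈ 0.2090, P(balanced) ≈ 0.5224, P(conservative) ≈ 0.2687
After 'fold-or-call': normaliser = 0.1·0.2090 + 0.25·0.5224 + 0.15·0.2687; P(aggressive) ≈ 0.1089, P(balanced) ≈ 0.6809, P(conservative) ≈ 0.2101
After 'raise': normaliser = 0.9·0.1089 + 0.75·0.6809 + 0.85·0.2101; P(aggressive) ≈ 0.1245, P(balanced) ≈ 0.6486, P(conservative) ≈ 0.2268
After 'raise': normaliser = 0.9·0.1245 + 0.75·0.6486 + 0.85·0.2268; P(aggressive) ≈ 0.1416, P(balanced) ≈ 0.6147, P(conservative) ≈ 0.2436
After 'raise': normaliser = 0.9·0.1416 + 0.75·0.6147 + 0.85·0.2436; P(aggressive) ≈ 0.1602, P(balanced) ≈ 0.5795, P(conservative) ≈ 0.2603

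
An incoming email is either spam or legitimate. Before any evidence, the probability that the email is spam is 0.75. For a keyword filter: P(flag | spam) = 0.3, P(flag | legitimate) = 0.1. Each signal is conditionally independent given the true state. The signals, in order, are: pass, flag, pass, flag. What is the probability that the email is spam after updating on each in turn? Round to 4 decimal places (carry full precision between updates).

After 'pass': P(spam) = 0.7·0.7500 / (0.7·0.7500 + 0.9·0.2500) ≈ 0.7000
After 'flag': P(spam) = 0.3·0.7000 / (0.3·0.7000 + 0.1·0.3000) ≈ 0.8750
After 'pass': P(spam) = 0.7·0.8750 / (0.7·0.8750 + 0.9·0.1250) ≈ 0.8448
After 'flag': P(spam) = 0.3·0.8448 / (0.3·0.8448 + 0.1·0.1552) ≈ 0.9423

0.9423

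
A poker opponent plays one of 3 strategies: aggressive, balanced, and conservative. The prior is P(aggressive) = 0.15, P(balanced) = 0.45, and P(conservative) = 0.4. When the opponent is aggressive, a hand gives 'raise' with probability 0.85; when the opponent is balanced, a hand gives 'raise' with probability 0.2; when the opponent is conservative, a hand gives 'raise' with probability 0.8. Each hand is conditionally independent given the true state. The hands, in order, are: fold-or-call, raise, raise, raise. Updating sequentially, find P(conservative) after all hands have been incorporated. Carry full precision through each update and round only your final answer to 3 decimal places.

Apply Bayes' rule sequentially, carrying P(conservative) forward.
After 'fold-or-call': normaliser = 0.15·0.1500 + 0.8·0.4500 + 0.2·0.4000; P(aggressive) ≈ 0.0486, P(balanced) ≈ 0.7784, P(conservative) ≈ 0.1730
After 'raise': normaliser = 0.85·0.0486 + 0.2·0.7784 + 0.8·0.1730; P(aggressive) ≈ 0.1233, P(balanced) ≈ 0.4641, P(conservative) ≈ 0.4126
After 'raise': normaliser = 0.85·0.1233 + 0.2·0.4641 + 0.8·0.4126; P(aggressive) ≈ 0.1986, P(balanced) ≈ 0.1759, P(conservative) ≈ 0.6255
After 'raise': normaliser = 0.85·0.1986 + 0.2·0.1759 + 0.8·0.6255; P(aggressive) ≈ 0.2397, P(balanced) ≈ 0.0499, P(conservative) ≈ 0.7104

0.710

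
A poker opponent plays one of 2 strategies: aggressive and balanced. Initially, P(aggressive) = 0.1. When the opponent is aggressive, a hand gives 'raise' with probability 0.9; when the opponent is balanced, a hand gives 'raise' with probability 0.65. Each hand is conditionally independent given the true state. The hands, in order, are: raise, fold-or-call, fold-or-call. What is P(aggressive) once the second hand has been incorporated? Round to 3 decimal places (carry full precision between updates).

0.042

After 'raise': P(aggressive) = 0.9·0.1000 / (0.9·0.1000 + 0.65·0.9000) ≈ 0.1333
After 'fold-or-call': P(aggressive) = 0.1·0.1333 / (0.1·0.1333 + 0.35·0.8667) ≈ 0.0421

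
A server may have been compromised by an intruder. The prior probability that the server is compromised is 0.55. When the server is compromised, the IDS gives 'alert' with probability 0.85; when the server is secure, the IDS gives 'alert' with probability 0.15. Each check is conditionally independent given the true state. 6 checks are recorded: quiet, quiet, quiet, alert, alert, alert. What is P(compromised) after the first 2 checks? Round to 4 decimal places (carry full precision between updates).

0.0367

Apply Bayes' rule sequentially, carrying P(compromised) forward.
After 'quiet': P(compromised) = 0.15·0.5500 / (0.15·0.5500 + 0.85·0.4500) ≈ 0.1774
After 'quiet': P(compromised) = 0.15·0.1774 / (0.15·0.1774 + 0.85·0.8226) ≈ 0.0367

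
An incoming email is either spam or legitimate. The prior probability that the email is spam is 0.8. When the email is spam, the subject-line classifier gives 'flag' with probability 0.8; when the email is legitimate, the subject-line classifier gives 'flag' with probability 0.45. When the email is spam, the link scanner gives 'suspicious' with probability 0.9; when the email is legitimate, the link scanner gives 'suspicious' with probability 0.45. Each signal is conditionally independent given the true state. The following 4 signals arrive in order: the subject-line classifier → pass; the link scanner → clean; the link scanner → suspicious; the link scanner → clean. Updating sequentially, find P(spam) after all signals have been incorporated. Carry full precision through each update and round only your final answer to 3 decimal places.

After the subject-line classifier='pass': P(spam) = 0.2·0.8000 / (0.2·0.8000 + 0.55·0.2000) ≈ 0.5926
After the link scanner='clean': P(spam) = 0.1·0.5926 / (0.1·0.5926 + 0.55·0.4074) ≈ 0.2092
After the link scanner='suspicious': P(spam) = 0.9·0.2092 / (0.9·0.2092 + 0.45·0.7908) ≈ 0.3459
After the link scanner='clean': P(spam) = 0.1·0.3459 / (0.1·0.3459 + 0.55·0.6541) ≈ 0.0877

0.088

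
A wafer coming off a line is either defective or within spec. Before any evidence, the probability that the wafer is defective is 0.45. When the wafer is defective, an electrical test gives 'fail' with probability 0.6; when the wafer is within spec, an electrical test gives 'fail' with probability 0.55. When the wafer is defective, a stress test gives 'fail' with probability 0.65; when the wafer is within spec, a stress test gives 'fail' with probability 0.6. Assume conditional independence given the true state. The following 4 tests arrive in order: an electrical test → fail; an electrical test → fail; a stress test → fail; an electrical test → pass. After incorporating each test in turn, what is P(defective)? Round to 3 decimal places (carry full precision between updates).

0.484

Each posterior becomes the prior for the next update.
After an electrical test='fail': P(defective) = 0.6·0.4500 / (0.6·0.4500 + 0.55·0.5500) ≈ 0.4716
After an electrical test='fail': P(defective) = 0.6·0.4716 / (0.6·0.4716 + 0.55·0.5284) ≈ 0.4933
After a stress test='fail': P(defective) = 0.65·0.4933 / (0.65·0.4933 + 0.6·0.5067) ≈ 0.5133
After an electrical test='pass': P(defective) = 0.4·0.5133 / (0.4·0.5133 + 0.45·0.4867) ≈ 0.4839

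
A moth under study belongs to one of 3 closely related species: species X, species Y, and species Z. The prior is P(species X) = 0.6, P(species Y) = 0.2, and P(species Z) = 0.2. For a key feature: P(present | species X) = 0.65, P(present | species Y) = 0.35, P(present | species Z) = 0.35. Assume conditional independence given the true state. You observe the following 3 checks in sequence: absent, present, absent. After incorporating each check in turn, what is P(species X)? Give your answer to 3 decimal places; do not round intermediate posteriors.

After 'absent': normaliser = 0.35·0.6000 + 0.65·0.2000 + 0.65·0.2000; P(species X) ≈ 0.4468, P(species Y) ≈ 0.2766, P(species Z) ≈ 0.2766
After 'present': normaliser = 0.65·0.4468 + 0.35·0.2766 + 0.35·0.2766; P(species X) ≈ 0.6000, P(species Y) ≈ 0.2000, P(species Z) ≈ 0.2000
After 'absent': normaliser = 0.35·0.6000 + 0.65·0.2000 + 0.65·0.2000; P(species X) ≈ 0.4468, P(species Y) ≈ 0.2766, P(species Z) ≈ 0.2766

0.447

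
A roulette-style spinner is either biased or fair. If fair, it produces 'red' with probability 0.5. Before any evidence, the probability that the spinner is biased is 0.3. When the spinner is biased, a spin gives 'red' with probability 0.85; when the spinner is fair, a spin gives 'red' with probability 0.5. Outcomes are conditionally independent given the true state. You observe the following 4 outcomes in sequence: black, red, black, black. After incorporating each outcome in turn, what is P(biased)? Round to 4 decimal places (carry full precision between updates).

0.0193

Apply Bayes' rule sequentially, carrying P(biased) forward.
After 'black': P(biased) = 0.15·0.3000 / (0.15·0.3000 + 0.5·0.7000) ≈ 0.1139
After 'red': P(biased) = 0.85·0.1139 / (0.85·0.1139 + 0.5·0.8861) ≈ 0.1794
After 'black': P(biased) = 0.15·0.1794 / (0.15·0.1794 + 0.5·0.8206) ≈ 0.0615
After 'black': P(biased) = 0.15·0.0615 / (0.15·0.0615 + 0.5·0.9385) ≈ 0.0193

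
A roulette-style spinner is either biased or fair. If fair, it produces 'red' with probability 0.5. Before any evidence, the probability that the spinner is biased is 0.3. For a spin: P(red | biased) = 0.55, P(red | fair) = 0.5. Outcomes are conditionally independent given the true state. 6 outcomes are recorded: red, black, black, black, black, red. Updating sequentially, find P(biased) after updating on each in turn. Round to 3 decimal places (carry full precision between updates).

0.254

Each posterior becomes the prior for the next update.
After 'red': P(biased) = 0.55·0.3000 / (0.55·0.3000 + 0.5·0.7000) ≈ 0.3204
After 'black': P(biased) = 0.45·0.3204 / (0.45·0.3204 + 0.5·0.6796) ≈ 0.2979
After 'black': P(biased) = 0.45·0.2979 / (0.45·0.2979 + 0.5·0.7021) ≈ 0.2763
After 'black': P(biased) = 0.45·0.2763 / (0.45·0.2763 + 0.5·0.7237) ≈ 0.2558
After 'black': P(biased) = 0.45·0.2558 / (0.45·0.2558 + 0.5·0.7442) ≈ 0.2362
After 'red': P(biased) = 0.55·0.2362 / (0.55·0.2362 + 0.5·0.7638) ≈ 0.2539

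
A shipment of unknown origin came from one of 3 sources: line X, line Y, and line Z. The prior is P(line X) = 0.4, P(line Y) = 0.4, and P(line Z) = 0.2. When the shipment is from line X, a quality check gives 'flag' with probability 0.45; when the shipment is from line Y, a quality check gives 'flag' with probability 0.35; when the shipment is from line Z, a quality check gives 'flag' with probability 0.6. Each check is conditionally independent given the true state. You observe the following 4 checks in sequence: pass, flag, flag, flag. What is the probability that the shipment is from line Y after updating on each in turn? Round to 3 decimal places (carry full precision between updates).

After 'pass': normaliser = 0.55·0.4000 + 0.65·0.4000 + 0.4·0.2000; P(line X) ≈ 0.3929, P(line Y) ≈ 0.4643, P(line Z) ≈ 0.1429
After 'flag': normaliser = 0.45·0.3929 + 0.35·0.4643 + 0.6·0.1429; P(line X) ≈ 0.4160, P(line Y) ≈ 0.3824, P(line Z) ≈ 0.2017
After 'flag': normaliser = 0.45·0.4160 + 0.35·0.3824 + 0.6·0.2017; P(line X) ≈ 0.4235, P(line Y) ≈ 0.3028, P(line Z) ≈ 0.2738
After 'flag': normaliser = 0.45·0.4235 + 0.35·0.3028 + 0.6·0.2738; P(line X) ≈ 0.4136, P(line Y) ≈ 0.2300, P(line Z) ≈ 0.3565

0.230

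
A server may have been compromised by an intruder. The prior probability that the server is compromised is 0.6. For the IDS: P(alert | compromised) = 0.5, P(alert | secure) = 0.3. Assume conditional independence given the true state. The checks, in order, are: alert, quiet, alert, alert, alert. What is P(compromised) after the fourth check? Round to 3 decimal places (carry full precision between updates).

0.832

After 'alert': P(compromised) = 0.5·0.6000 / (0.5·0.6000 + 0.3·0.4000) ≈ 0.7143
After 'quiet': P(compromised) = 0.5·0.7143 / (0.5·0.7143 + 0.7·0.2857) ≈ 0.6410
After 'alert': P(compromised) = 0.5·0.6410 / (0.5·0.6410 + 0.3·0.3590) ≈ 0.7485
After 'alert': P(compromised) = 0.5·0.7485 / (0.5·0.7485 + 0.3·0.2515) ≈ 0.8322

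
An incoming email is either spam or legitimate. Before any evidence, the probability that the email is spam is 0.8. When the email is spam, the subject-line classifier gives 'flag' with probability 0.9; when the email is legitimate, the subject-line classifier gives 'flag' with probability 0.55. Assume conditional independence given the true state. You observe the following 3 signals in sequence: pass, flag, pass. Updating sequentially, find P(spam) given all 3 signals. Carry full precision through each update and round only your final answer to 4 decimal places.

0.2443

After 'pass': P(spam) = 0.1·0.8000 / (0.1·0.8000 + 0.45·0.2000) ≈ 0.4706
After 'flag': P(spam) = 0.9·0.4706 / (0.9·0.4706 + 0.55·0.5294) ≈ 0.5926
After 'pass': P(spam) = 0.1·0.5926 / (0.1·0.5926 + 0.45·0.4074) ≈ 0.2443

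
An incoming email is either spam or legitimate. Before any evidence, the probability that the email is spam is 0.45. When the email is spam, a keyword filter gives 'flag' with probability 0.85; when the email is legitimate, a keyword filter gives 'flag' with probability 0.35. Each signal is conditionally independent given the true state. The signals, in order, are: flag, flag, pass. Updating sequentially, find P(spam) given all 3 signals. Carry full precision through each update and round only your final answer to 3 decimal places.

0.527

After 'flag': P(spam) = 0.85·0.4500 / (0.85·0.4500 + 0.35·0.5500) ≈ 0.6652
After 'flag': P(spam) = 0.85·0.6652 / (0.85·0.6652 + 0.35·0.3348) ≈ 0.8283
After 'pass': P(spam) = 0.15·0.8283 / (0.15·0.8283 + 0.65·0.1717) ≈ 0.5269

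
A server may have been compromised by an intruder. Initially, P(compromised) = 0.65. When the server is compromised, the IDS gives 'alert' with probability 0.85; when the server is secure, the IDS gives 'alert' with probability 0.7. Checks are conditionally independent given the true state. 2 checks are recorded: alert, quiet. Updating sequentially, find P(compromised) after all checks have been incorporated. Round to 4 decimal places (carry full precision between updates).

0.5300

After 'alert': P(compromised) = 0.85·0.6500 / (0.85·0.6500 + 0.7·0.3500) ≈ 0.6928
After 'quiet': P(compromised) = 0.15·0.6928 / (0.15·0.6928 + 0.3·0.3072) ≈ 0.5300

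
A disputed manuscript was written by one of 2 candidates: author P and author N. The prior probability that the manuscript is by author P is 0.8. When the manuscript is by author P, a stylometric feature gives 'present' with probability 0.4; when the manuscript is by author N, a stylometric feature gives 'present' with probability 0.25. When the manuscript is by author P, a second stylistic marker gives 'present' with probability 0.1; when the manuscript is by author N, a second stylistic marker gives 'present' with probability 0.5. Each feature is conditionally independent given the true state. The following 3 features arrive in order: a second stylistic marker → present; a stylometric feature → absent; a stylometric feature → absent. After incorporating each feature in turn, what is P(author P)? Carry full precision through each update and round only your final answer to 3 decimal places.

After a second stylistic marker='present': P(author P) = 0.1·0.8000 / (0.1·0.8000 + 0.5·0.2000) ≈ 0.4444
After a stylometric feature='absent': P(author P) = 0.6·0.4444 / (0.6·0.4444 + 0.75·0.5556) ≈ 0.3902
After a stylometric feature='absent': P(author P) = 0.6·0.3902 / (0.6·0.3902 + 0.75·0.6098) ≈ 0.3386

0.339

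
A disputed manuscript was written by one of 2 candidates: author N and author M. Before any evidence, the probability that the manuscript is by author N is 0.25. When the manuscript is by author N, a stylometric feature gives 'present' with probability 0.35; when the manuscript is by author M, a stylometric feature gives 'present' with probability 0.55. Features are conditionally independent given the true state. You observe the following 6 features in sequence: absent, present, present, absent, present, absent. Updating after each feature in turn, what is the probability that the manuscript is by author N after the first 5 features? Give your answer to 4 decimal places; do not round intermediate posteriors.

After 'absent': P(author N) = 0.65·0.2500 / (0.65·0.2500 + 0.45·0.7500) ≈ 0.3250
After 'present': P(author N) = 0.35·0.3250 / (0.35·0.3250 + 0.55·0.6750) ≈ 0.2345
After 'present': P(author N) = 0.35·0.2345 / (0.35·0.2345 + 0.55·0.7655) ≈ 0.1632
After 'absent': P(author N) = 0.65·0.1632 / (0.65·0.1632 + 0.45·0.8368) ≈ 0.2197
After 'present': P(author N) = 0.35·0.2197 / (0.35·0.2197 + 0.55·0.7803) ≈ 0.1520

0.1520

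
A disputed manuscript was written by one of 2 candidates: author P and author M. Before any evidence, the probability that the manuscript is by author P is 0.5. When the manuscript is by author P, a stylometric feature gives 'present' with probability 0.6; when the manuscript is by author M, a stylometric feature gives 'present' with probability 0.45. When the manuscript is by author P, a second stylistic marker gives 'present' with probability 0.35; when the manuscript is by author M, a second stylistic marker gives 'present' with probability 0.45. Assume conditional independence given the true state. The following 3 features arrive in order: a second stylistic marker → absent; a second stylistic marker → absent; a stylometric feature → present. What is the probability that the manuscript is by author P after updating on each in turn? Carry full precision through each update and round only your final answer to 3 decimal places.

0.651

After a second stylistic marker='absent': P(author P) = 0.65·0.5000 / (0.65·0.5000 + 0.55·0.5000) ≈ 0.5417
After a second stylistic marker='absent': P(author P) = 0.65·0.5417 / (0.65·0.5417 + 0.55·0.4583) ≈ 0.5828
After a stylometric feature='present': P(author P) = 0.6·0.5828 / (0.6·0.5828 + 0.45·0.4172) ≈ 0.6506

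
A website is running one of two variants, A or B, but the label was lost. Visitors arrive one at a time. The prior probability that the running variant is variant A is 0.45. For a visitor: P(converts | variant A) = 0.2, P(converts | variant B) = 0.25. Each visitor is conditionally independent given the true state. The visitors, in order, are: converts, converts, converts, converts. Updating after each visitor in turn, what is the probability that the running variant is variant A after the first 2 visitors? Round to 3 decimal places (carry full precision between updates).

0.344

After 'converts': P(A) = 0.2·0.4500 / (0.2·0.4500 + 0.25·0.5500) ≈ 0.3956
After 'converts': P(A) = 0.2·0.3956 / (0.2·0.3956 + 0.25·0.6044) ≈ 0.3437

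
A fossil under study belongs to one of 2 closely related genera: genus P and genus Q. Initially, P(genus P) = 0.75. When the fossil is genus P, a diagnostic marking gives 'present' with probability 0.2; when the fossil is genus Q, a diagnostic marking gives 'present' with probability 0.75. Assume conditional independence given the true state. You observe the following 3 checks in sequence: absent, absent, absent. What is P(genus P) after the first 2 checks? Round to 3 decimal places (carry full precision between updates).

0.968

Each posterior becomes the prior for the next update.
After 'absent': P(genus P) = 0.8·0.7500 / (0.8·0.7500 + 0.25·0.2500) ≈ 0.9057
After 'absent': P(genus P) = 0.8·0.9057 / (0.8·0.9057 + 0.25·0.0943) ≈ 0.9685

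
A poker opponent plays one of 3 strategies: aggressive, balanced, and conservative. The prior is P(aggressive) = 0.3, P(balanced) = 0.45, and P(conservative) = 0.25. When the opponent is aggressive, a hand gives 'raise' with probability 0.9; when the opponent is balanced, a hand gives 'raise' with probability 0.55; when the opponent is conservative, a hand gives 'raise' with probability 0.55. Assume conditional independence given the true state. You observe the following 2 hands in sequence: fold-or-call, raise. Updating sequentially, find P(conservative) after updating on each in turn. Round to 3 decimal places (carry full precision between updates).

0.309

Each posterior becomes the prior for the next update.
After 'fold-or-call': normaliser = 0.1·0.3000 + 0.45·0.4500 + 0.45·0.2500; P(aggressive) ≈ 0.0870, P(balanced) ≈ 0.5870, P(conservative) ≈ 0.3261
After 'raise': normaliser = 0.9·0.0870 + 0.55·0.5870 + 0.55·0.3261; P(aggressive) ≈ 0.1348, P(balanced) ≈ 0.5562, P(conservative) ≈ 0.3090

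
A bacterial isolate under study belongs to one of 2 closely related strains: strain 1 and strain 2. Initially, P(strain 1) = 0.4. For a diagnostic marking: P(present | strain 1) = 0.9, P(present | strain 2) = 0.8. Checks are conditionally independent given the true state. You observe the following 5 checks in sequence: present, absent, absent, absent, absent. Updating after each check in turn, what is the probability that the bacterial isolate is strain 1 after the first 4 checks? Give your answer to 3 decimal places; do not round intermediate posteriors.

After 'present': P(strain 1) = 0.9·0.4000 / (0.9·0.4000 + 0.8·0.6000) ≈ 0.4286
After 'absent': P(strain 1) = 0.1·0.4286 / (0.1·0.4286 + 0.2·0.5714) ≈ 0.2727
After 'absent': P(strain 1) = 0.1·0.2727 / (0.1·0.2727 + 0.2·0.7273) ≈ 0.1579
After 'absent': P(strain 1) = 0.1·0.1579 / (0.1·0.1579 + 0.2·0.8421) ≈ 0.0857

0.086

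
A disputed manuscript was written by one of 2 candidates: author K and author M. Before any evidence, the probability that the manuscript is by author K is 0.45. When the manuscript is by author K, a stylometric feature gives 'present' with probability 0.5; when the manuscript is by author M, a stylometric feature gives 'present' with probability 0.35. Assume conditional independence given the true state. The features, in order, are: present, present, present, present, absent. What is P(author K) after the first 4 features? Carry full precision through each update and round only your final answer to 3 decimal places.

0.773

Apply Bayes' rule sequentially, carrying P(author K) forward.
After 'present': P(author K) = 0.5·0.4500 / (0.5·0.4500 + 0.35·0.5500) ≈ 0.5389
After 'present': P(author K) = 0.5·0.5389 / (0.5·0.5389 + 0.35·0.4611) ≈ 0.6254
After 'present': P(author K) = 0.5·0.6254 / (0.5·0.6254 + 0.35·0.3746) ≈ 0.7046
After 'present': P(author K) = 0.5·0.7046 / (0.5·0.7046 + 0.35·0.2954) ≈ 0.7731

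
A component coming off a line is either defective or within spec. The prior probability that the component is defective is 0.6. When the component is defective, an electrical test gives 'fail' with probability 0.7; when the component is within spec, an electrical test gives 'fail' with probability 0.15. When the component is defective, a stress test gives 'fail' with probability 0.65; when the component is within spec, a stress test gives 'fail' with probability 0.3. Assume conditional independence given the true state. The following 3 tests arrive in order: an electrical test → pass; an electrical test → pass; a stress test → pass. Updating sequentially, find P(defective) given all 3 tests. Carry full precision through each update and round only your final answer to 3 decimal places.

After an electrical test='pass': P(defective) = 0.3·0.6000 / (0.3·0.6000 + 0.85·0.4000) ≈ 0.3462
After an electrical test='pass': P(defective) = 0.3·0.3462 / (0.3·0.3462 + 0.85·0.6538) ≈ 0.1574
After a stress test='pass': P(defective) = 0.35·0.1574 / (0.35·0.1574 + 0.7·0.8426) ≈ 0.0854

0.085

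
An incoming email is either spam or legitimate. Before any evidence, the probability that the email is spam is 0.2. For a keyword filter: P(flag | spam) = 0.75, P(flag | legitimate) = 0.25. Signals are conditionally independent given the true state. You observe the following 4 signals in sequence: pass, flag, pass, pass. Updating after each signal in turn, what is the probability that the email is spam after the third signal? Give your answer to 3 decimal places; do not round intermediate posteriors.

0.077

After 'pass': P(spam) = 0.25·0.2000 / (0.25·0.2000 + 0.75·0.8000) ≈ 0.0769
After 'flag': P(spam) = 0.75·0.0769 / (0.75·0.0769 + 0.25·0.9231) ≈ 0.2000
After 'pass': P(spam) = 0.25·0.2000 / (0.25·0.2000 + 0.75·0.8000) ≈ 0.0769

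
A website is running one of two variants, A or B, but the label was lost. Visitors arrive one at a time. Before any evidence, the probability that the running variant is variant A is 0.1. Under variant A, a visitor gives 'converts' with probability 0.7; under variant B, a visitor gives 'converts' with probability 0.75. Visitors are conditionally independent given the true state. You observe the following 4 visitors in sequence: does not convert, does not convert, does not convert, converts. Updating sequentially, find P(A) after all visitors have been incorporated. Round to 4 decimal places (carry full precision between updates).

After 'does not convert': P(A) = 0.3·0.1000 / (0.3·0.1000 + 0.25·0.9000) ≈ 0.1176
After 'does not convert': P(A) = 0.3·0.1176 / (0.3·0.1176 + 0.25·0.8824) ≈ 0.1379
After 'does not convert': P(A) = 0.3·0.1379 / (0.3·0.1379 + 0.25·0.8621) ≈ 0.1611
After 'converts': P(A) = 0.7·0.1611 / (0.7·0.1611 + 0.75·0.8389) ≈ 0.1520

0.1520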